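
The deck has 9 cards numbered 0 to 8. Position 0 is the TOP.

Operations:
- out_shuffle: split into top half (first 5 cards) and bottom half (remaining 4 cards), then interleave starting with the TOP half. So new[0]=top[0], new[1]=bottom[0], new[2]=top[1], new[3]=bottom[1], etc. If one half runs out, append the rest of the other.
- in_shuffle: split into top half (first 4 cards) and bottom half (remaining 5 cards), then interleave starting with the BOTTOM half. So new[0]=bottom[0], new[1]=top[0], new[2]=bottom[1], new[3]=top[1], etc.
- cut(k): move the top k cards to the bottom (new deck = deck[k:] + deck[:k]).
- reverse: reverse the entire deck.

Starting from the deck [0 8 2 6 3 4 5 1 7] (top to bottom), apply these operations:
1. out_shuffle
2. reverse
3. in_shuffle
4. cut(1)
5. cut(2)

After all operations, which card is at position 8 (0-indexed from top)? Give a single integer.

Answer: 5

Derivation:
After op 1 (out_shuffle): [0 4 8 5 2 1 6 7 3]
After op 2 (reverse): [3 7 6 1 2 5 8 4 0]
After op 3 (in_shuffle): [2 3 5 7 8 6 4 1 0]
After op 4 (cut(1)): [3 5 7 8 6 4 1 0 2]
After op 5 (cut(2)): [7 8 6 4 1 0 2 3 5]
Position 8: card 5.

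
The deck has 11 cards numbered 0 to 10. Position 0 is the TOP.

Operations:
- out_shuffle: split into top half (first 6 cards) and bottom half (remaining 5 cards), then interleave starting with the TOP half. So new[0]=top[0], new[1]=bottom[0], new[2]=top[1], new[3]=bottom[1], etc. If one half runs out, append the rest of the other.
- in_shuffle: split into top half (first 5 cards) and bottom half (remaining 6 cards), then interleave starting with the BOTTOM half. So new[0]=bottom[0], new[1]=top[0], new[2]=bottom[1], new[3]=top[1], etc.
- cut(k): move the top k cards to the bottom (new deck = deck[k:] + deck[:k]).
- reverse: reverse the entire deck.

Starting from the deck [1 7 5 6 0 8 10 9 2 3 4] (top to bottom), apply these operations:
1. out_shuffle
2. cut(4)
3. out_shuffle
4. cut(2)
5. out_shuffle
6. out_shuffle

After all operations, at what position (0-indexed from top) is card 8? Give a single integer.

Answer: 7

Derivation:
After op 1 (out_shuffle): [1 10 7 9 5 2 6 3 0 4 8]
After op 2 (cut(4)): [5 2 6 3 0 4 8 1 10 7 9]
After op 3 (out_shuffle): [5 8 2 1 6 10 3 7 0 9 4]
After op 4 (cut(2)): [2 1 6 10 3 7 0 9 4 5 8]
After op 5 (out_shuffle): [2 0 1 9 6 4 10 5 3 8 7]
After op 6 (out_shuffle): [2 10 0 5 1 3 9 8 6 7 4]
Card 8 is at position 7.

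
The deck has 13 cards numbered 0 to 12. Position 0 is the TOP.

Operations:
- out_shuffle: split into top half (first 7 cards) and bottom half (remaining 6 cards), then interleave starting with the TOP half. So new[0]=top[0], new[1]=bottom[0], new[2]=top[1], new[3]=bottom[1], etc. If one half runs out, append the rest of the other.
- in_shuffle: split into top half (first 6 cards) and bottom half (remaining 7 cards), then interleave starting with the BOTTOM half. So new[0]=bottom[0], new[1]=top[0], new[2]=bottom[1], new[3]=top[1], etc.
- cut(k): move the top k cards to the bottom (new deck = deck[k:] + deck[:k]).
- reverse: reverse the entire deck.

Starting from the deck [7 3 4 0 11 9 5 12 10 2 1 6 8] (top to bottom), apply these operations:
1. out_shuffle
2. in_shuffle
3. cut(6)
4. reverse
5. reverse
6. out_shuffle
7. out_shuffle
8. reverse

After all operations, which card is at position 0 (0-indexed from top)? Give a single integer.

Answer: 4

Derivation:
After op 1 (out_shuffle): [7 12 3 10 4 2 0 1 11 6 9 8 5]
After op 2 (in_shuffle): [0 7 1 12 11 3 6 10 9 4 8 2 5]
After op 3 (cut(6)): [6 10 9 4 8 2 5 0 7 1 12 11 3]
After op 4 (reverse): [3 11 12 1 7 0 5 2 8 4 9 10 6]
After op 5 (reverse): [6 10 9 4 8 2 5 0 7 1 12 11 3]
After op 6 (out_shuffle): [6 0 10 7 9 1 4 12 8 11 2 3 5]
After op 7 (out_shuffle): [6 12 0 8 10 11 7 2 9 3 1 5 4]
After op 8 (reverse): [4 5 1 3 9 2 7 11 10 8 0 12 6]
Position 0: card 4.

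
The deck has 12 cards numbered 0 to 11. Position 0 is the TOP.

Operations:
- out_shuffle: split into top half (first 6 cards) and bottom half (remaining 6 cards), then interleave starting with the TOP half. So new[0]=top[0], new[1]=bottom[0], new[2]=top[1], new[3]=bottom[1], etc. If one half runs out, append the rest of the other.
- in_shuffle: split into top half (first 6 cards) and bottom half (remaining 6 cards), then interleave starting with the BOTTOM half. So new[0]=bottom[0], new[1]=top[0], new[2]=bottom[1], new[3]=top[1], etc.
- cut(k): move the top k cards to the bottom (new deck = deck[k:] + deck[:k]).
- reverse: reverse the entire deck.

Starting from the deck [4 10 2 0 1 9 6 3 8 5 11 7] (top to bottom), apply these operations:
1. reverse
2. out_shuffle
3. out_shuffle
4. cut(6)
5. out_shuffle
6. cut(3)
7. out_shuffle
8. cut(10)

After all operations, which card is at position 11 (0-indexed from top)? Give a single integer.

Answer: 7

Derivation:
After op 1 (reverse): [7 11 5 8 3 6 9 1 0 2 10 4]
After op 2 (out_shuffle): [7 9 11 1 5 0 8 2 3 10 6 4]
After op 3 (out_shuffle): [7 8 9 2 11 3 1 10 5 6 0 4]
After op 4 (cut(6)): [1 10 5 6 0 4 7 8 9 2 11 3]
After op 5 (out_shuffle): [1 7 10 8 5 9 6 2 0 11 4 3]
After op 6 (cut(3)): [8 5 9 6 2 0 11 4 3 1 7 10]
After op 7 (out_shuffle): [8 11 5 4 9 3 6 1 2 7 0 10]
After op 8 (cut(10)): [0 10 8 11 5 4 9 3 6 1 2 7]
Position 11: card 7.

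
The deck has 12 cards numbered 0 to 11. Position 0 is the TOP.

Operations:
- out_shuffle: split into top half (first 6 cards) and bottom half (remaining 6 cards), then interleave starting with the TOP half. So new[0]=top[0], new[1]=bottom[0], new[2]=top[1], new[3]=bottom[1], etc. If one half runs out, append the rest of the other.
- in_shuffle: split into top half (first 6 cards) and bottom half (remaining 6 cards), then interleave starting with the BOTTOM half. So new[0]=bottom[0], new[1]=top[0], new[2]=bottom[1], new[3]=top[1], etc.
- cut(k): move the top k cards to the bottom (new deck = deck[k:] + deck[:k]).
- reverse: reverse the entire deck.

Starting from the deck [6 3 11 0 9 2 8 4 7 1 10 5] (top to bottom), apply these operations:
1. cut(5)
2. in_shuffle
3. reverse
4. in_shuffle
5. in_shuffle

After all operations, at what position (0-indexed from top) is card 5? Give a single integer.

Answer: 8

Derivation:
After op 1 (cut(5)): [2 8 4 7 1 10 5 6 3 11 0 9]
After op 2 (in_shuffle): [5 2 6 8 3 4 11 7 0 1 9 10]
After op 3 (reverse): [10 9 1 0 7 11 4 3 8 6 2 5]
After op 4 (in_shuffle): [4 10 3 9 8 1 6 0 2 7 5 11]
After op 5 (in_shuffle): [6 4 0 10 2 3 7 9 5 8 11 1]
Card 5 is at position 8.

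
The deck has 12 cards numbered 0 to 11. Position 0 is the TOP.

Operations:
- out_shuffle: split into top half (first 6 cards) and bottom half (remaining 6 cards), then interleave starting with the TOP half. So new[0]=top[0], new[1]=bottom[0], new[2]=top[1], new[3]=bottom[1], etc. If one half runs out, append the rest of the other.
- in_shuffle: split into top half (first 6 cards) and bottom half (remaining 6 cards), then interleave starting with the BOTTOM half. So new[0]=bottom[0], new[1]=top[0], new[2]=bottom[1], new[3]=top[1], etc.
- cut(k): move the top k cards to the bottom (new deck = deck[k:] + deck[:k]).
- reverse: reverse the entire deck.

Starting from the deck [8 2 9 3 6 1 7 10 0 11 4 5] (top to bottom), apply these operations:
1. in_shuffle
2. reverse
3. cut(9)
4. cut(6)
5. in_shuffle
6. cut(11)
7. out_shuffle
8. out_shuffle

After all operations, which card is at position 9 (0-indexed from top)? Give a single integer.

After op 1 (in_shuffle): [7 8 10 2 0 9 11 3 4 6 5 1]
After op 2 (reverse): [1 5 6 4 3 11 9 0 2 10 8 7]
After op 3 (cut(9)): [10 8 7 1 5 6 4 3 11 9 0 2]
After op 4 (cut(6)): [4 3 11 9 0 2 10 8 7 1 5 6]
After op 5 (in_shuffle): [10 4 8 3 7 11 1 9 5 0 6 2]
After op 6 (cut(11)): [2 10 4 8 3 7 11 1 9 5 0 6]
After op 7 (out_shuffle): [2 11 10 1 4 9 8 5 3 0 7 6]
After op 8 (out_shuffle): [2 8 11 5 10 3 1 0 4 7 9 6]
Position 9: card 7.

Answer: 7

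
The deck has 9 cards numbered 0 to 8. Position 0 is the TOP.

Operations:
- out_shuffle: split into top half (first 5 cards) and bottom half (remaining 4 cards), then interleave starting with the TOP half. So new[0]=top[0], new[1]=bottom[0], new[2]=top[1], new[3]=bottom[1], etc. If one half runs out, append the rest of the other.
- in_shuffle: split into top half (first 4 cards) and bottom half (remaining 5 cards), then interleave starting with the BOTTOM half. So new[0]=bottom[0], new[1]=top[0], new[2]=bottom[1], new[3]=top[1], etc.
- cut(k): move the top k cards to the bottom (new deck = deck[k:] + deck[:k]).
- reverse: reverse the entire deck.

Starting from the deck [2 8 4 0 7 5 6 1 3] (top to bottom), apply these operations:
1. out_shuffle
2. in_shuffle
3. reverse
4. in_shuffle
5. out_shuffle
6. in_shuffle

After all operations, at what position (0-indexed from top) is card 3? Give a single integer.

Answer: 3

Derivation:
After op 1 (out_shuffle): [2 5 8 6 4 1 0 3 7]
After op 2 (in_shuffle): [4 2 1 5 0 8 3 6 7]
After op 3 (reverse): [7 6 3 8 0 5 1 2 4]
After op 4 (in_shuffle): [0 7 5 6 1 3 2 8 4]
After op 5 (out_shuffle): [0 3 7 2 5 8 6 4 1]
After op 6 (in_shuffle): [5 0 8 3 6 7 4 2 1]
Card 3 is at position 3.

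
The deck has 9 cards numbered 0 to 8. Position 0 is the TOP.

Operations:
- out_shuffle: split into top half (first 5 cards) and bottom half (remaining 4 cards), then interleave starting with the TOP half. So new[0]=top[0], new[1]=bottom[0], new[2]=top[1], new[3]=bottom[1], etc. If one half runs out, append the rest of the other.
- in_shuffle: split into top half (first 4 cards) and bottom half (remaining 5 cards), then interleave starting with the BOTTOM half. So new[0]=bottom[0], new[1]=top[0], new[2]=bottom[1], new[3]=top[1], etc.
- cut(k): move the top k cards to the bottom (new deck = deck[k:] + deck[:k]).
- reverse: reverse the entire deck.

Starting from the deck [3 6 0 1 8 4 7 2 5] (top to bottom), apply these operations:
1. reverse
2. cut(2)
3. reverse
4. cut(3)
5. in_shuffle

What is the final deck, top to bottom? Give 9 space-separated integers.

Answer: 4 6 7 0 2 1 5 8 3

Derivation:
After op 1 (reverse): [5 2 7 4 8 1 0 6 3]
After op 2 (cut(2)): [7 4 8 1 0 6 3 5 2]
After op 3 (reverse): [2 5 3 6 0 1 8 4 7]
After op 4 (cut(3)): [6 0 1 8 4 7 2 5 3]
After op 5 (in_shuffle): [4 6 7 0 2 1 5 8 3]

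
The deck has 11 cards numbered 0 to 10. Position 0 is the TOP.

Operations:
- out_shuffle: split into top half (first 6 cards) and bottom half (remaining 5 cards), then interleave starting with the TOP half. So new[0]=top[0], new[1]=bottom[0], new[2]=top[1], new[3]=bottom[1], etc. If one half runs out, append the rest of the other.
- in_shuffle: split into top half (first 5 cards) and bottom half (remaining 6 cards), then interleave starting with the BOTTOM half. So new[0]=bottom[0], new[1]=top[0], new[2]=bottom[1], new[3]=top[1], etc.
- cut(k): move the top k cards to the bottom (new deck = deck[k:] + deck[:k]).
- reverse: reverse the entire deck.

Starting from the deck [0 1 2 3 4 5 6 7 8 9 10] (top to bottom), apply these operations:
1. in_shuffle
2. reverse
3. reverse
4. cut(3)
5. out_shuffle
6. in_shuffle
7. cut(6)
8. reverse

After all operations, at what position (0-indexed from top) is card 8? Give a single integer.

After op 1 (in_shuffle): [5 0 6 1 7 2 8 3 9 4 10]
After op 2 (reverse): [10 4 9 3 8 2 7 1 6 0 5]
After op 3 (reverse): [5 0 6 1 7 2 8 3 9 4 10]
After op 4 (cut(3)): [1 7 2 8 3 9 4 10 5 0 6]
After op 5 (out_shuffle): [1 4 7 10 2 5 8 0 3 6 9]
After op 6 (in_shuffle): [5 1 8 4 0 7 3 10 6 2 9]
After op 7 (cut(6)): [3 10 6 2 9 5 1 8 4 0 7]
After op 8 (reverse): [7 0 4 8 1 5 9 2 6 10 3]
Card 8 is at position 3.

Answer: 3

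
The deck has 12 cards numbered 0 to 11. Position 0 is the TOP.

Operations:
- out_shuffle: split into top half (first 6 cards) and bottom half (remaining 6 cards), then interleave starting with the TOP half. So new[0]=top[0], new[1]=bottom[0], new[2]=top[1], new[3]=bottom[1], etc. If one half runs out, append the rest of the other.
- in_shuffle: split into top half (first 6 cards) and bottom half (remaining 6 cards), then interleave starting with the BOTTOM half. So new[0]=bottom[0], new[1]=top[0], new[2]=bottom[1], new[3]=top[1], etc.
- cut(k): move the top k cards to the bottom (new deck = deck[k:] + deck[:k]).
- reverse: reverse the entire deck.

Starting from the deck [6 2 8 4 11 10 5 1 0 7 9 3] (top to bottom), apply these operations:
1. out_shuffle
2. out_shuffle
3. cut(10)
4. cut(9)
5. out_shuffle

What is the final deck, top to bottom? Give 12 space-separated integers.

After op 1 (out_shuffle): [6 5 2 1 8 0 4 7 11 9 10 3]
After op 2 (out_shuffle): [6 4 5 7 2 11 1 9 8 10 0 3]
After op 3 (cut(10)): [0 3 6 4 5 7 2 11 1 9 8 10]
After op 4 (cut(9)): [9 8 10 0 3 6 4 5 7 2 11 1]
After op 5 (out_shuffle): [9 4 8 5 10 7 0 2 3 11 6 1]

Answer: 9 4 8 5 10 7 0 2 3 11 6 1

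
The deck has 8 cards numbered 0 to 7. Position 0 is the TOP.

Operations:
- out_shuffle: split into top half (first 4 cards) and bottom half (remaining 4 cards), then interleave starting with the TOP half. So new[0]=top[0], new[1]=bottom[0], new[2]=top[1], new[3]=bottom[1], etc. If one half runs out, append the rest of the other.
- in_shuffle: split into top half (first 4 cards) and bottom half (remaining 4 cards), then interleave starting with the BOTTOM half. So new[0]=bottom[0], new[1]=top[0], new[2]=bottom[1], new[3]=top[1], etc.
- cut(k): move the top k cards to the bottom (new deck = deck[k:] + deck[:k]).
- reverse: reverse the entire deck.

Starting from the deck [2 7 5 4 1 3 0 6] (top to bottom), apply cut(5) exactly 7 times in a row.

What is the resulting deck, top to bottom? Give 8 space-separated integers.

Answer: 4 1 3 0 6 2 7 5

Derivation:
After op 1 (cut(5)): [3 0 6 2 7 5 4 1]
After op 2 (cut(5)): [5 4 1 3 0 6 2 7]
After op 3 (cut(5)): [6 2 7 5 4 1 3 0]
After op 4 (cut(5)): [1 3 0 6 2 7 5 4]
After op 5 (cut(5)): [7 5 4 1 3 0 6 2]
After op 6 (cut(5)): [0 6 2 7 5 4 1 3]
After op 7 (cut(5)): [4 1 3 0 6 2 7 5]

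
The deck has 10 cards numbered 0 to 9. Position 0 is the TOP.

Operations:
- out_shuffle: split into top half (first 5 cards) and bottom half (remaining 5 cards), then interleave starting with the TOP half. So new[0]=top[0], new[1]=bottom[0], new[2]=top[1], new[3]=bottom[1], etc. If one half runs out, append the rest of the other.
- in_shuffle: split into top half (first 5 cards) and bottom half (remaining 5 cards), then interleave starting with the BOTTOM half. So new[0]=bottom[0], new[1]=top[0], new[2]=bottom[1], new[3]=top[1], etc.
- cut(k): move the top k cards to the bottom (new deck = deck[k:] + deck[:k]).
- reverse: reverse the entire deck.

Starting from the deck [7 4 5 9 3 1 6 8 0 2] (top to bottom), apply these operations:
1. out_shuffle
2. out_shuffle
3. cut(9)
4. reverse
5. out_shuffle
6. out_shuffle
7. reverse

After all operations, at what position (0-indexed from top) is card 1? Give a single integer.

After op 1 (out_shuffle): [7 1 4 6 5 8 9 0 3 2]
After op 2 (out_shuffle): [7 8 1 9 4 0 6 3 5 2]
After op 3 (cut(9)): [2 7 8 1 9 4 0 6 3 5]
After op 4 (reverse): [5 3 6 0 4 9 1 8 7 2]
After op 5 (out_shuffle): [5 9 3 1 6 8 0 7 4 2]
After op 6 (out_shuffle): [5 8 9 0 3 7 1 4 6 2]
After op 7 (reverse): [2 6 4 1 7 3 0 9 8 5]
Card 1 is at position 3.

Answer: 3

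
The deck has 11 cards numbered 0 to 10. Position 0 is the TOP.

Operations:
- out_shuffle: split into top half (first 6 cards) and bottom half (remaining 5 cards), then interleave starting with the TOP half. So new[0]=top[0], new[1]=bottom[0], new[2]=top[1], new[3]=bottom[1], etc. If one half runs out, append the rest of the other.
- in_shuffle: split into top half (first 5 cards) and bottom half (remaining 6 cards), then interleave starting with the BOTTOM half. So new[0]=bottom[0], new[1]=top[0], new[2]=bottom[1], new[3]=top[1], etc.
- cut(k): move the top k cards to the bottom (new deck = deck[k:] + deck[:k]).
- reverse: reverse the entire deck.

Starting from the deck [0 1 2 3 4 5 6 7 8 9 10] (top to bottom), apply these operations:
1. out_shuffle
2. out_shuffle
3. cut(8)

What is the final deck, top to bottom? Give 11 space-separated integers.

Answer: 2 5 8 0 3 6 9 1 4 7 10

Derivation:
After op 1 (out_shuffle): [0 6 1 7 2 8 3 9 4 10 5]
After op 2 (out_shuffle): [0 3 6 9 1 4 7 10 2 5 8]
After op 3 (cut(8)): [2 5 8 0 3 6 9 1 4 7 10]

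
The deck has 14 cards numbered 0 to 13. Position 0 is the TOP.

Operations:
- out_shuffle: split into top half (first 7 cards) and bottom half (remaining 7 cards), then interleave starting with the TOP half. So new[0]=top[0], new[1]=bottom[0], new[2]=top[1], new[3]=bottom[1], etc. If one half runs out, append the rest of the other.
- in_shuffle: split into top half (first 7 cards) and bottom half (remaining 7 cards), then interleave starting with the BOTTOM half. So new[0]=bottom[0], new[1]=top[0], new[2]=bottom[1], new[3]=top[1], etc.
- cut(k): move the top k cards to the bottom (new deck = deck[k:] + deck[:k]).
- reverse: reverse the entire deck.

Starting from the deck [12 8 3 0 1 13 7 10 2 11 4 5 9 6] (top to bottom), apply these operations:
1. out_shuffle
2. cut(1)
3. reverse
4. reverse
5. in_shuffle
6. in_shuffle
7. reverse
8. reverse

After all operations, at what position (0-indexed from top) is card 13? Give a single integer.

After op 1 (out_shuffle): [12 10 8 2 3 11 0 4 1 5 13 9 7 6]
After op 2 (cut(1)): [10 8 2 3 11 0 4 1 5 13 9 7 6 12]
After op 3 (reverse): [12 6 7 9 13 5 1 4 0 11 3 2 8 10]
After op 4 (reverse): [10 8 2 3 11 0 4 1 5 13 9 7 6 12]
After op 5 (in_shuffle): [1 10 5 8 13 2 9 3 7 11 6 0 12 4]
After op 6 (in_shuffle): [3 1 7 10 11 5 6 8 0 13 12 2 4 9]
After op 7 (reverse): [9 4 2 12 13 0 8 6 5 11 10 7 1 3]
After op 8 (reverse): [3 1 7 10 11 5 6 8 0 13 12 2 4 9]
Card 13 is at position 9.

Answer: 9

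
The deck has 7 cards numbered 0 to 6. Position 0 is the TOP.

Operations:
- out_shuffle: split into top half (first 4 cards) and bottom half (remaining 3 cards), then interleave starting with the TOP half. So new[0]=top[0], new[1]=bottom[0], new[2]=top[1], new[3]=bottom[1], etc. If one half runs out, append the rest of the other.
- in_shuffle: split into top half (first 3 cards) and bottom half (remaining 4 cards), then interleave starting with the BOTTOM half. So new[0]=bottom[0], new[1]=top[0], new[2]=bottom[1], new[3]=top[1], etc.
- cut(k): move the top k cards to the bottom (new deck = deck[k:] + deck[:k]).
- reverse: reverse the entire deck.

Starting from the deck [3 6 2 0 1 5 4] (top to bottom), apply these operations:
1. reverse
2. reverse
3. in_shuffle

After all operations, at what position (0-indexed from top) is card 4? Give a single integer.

Answer: 6

Derivation:
After op 1 (reverse): [4 5 1 0 2 6 3]
After op 2 (reverse): [3 6 2 0 1 5 4]
After op 3 (in_shuffle): [0 3 1 6 5 2 4]
Card 4 is at position 6.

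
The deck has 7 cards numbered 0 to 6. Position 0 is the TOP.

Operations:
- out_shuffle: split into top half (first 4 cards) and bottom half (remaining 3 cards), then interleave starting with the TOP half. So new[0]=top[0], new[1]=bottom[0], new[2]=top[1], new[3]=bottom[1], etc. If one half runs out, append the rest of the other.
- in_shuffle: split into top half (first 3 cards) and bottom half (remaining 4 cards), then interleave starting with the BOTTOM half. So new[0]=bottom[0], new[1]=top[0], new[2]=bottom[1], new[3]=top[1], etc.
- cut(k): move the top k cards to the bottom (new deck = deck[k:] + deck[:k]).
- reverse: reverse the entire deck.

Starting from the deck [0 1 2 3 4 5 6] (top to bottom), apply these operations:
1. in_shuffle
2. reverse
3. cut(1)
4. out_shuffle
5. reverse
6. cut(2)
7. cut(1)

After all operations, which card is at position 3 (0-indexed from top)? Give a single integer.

After op 1 (in_shuffle): [3 0 4 1 5 2 6]
After op 2 (reverse): [6 2 5 1 4 0 3]
After op 3 (cut(1)): [2 5 1 4 0 3 6]
After op 4 (out_shuffle): [2 0 5 3 1 6 4]
After op 5 (reverse): [4 6 1 3 5 0 2]
After op 6 (cut(2)): [1 3 5 0 2 4 6]
After op 7 (cut(1)): [3 5 0 2 4 6 1]
Position 3: card 2.

Answer: 2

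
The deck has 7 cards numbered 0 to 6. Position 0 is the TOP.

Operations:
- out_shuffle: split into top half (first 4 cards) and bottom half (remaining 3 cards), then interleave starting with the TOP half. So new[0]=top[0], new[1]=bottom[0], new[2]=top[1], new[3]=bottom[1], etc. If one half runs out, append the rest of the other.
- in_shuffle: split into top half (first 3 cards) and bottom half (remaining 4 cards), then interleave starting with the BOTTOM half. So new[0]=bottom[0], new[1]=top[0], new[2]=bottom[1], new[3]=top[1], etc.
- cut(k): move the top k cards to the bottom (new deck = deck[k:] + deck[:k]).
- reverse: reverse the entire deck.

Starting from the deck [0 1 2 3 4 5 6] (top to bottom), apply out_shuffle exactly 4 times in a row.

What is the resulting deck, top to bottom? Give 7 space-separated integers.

Answer: 0 4 1 5 2 6 3

Derivation:
After op 1 (out_shuffle): [0 4 1 5 2 6 3]
After op 2 (out_shuffle): [0 2 4 6 1 3 5]
After op 3 (out_shuffle): [0 1 2 3 4 5 6]
After op 4 (out_shuffle): [0 4 1 5 2 6 3]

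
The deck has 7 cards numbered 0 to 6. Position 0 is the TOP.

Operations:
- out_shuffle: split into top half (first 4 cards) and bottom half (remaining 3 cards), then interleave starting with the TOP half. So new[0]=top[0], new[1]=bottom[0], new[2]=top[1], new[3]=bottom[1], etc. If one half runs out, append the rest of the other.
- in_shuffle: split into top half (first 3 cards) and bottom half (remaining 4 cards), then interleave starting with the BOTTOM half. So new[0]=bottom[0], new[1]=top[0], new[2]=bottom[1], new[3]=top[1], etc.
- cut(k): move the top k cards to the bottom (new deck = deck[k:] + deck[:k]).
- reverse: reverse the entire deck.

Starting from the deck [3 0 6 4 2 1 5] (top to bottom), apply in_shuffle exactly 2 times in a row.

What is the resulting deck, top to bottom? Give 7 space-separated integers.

After op 1 (in_shuffle): [4 3 2 0 1 6 5]
After op 2 (in_shuffle): [0 4 1 3 6 2 5]

Answer: 0 4 1 3 6 2 5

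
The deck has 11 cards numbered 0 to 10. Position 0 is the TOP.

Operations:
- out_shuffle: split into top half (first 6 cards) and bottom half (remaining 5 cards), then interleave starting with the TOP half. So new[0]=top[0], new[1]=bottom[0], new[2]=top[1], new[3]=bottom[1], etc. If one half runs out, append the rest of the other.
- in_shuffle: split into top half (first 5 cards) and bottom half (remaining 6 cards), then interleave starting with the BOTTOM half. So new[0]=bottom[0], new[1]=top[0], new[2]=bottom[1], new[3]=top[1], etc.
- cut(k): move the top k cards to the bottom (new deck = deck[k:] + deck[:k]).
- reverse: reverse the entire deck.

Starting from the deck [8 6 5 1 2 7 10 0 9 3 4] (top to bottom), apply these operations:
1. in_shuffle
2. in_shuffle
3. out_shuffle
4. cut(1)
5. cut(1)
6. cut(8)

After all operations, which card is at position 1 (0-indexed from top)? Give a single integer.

Answer: 5

Derivation:
After op 1 (in_shuffle): [7 8 10 6 0 5 9 1 3 2 4]
After op 2 (in_shuffle): [5 7 9 8 1 10 3 6 2 0 4]
After op 3 (out_shuffle): [5 3 7 6 9 2 8 0 1 4 10]
After op 4 (cut(1)): [3 7 6 9 2 8 0 1 4 10 5]
After op 5 (cut(1)): [7 6 9 2 8 0 1 4 10 5 3]
After op 6 (cut(8)): [10 5 3 7 6 9 2 8 0 1 4]
Position 1: card 5.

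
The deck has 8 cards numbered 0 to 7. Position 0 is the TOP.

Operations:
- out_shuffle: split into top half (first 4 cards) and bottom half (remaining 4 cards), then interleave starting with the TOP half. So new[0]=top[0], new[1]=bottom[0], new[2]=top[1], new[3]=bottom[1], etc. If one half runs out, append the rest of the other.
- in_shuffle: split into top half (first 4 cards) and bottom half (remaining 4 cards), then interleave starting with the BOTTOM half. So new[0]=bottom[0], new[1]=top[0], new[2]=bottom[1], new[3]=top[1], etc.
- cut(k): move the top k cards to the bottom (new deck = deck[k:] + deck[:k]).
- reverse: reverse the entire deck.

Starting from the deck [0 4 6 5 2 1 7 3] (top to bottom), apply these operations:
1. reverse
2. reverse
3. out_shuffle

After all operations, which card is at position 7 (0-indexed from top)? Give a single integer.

Answer: 3

Derivation:
After op 1 (reverse): [3 7 1 2 5 6 4 0]
After op 2 (reverse): [0 4 6 5 2 1 7 3]
After op 3 (out_shuffle): [0 2 4 1 6 7 5 3]
Position 7: card 3.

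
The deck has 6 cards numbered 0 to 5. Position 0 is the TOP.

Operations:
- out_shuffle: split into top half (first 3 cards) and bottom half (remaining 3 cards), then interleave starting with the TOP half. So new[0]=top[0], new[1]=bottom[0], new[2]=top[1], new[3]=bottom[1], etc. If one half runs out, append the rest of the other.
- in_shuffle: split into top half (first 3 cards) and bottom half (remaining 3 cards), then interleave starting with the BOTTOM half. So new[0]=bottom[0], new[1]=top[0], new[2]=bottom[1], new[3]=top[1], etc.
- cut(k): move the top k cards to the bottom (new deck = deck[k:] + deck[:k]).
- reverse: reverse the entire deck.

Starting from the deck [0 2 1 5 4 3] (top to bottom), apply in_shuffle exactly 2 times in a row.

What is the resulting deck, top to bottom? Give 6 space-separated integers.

After op 1 (in_shuffle): [5 0 4 2 3 1]
After op 2 (in_shuffle): [2 5 3 0 1 4]

Answer: 2 5 3 0 1 4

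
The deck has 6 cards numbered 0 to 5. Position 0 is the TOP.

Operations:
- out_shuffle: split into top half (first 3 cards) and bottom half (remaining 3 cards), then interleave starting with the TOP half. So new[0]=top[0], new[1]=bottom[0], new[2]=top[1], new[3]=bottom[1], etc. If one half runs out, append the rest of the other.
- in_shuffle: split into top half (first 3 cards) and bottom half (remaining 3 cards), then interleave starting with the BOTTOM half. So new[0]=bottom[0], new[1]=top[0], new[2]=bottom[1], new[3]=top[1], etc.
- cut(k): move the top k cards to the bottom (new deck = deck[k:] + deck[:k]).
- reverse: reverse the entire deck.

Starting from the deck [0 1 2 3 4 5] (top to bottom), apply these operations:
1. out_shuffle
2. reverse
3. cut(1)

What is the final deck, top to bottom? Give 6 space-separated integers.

After op 1 (out_shuffle): [0 3 1 4 2 5]
After op 2 (reverse): [5 2 4 1 3 0]
After op 3 (cut(1)): [2 4 1 3 0 5]

Answer: 2 4 1 3 0 5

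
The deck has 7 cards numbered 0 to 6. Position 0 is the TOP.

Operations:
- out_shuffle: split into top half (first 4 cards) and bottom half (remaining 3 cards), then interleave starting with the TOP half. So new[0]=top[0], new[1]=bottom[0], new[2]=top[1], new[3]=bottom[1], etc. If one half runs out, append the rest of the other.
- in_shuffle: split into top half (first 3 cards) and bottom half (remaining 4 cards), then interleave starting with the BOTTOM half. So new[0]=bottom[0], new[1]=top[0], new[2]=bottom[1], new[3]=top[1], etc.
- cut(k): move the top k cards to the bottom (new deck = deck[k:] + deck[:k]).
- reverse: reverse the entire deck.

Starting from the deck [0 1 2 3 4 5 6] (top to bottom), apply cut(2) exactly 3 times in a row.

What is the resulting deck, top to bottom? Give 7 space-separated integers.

After op 1 (cut(2)): [2 3 4 5 6 0 1]
After op 2 (cut(2)): [4 5 6 0 1 2 3]
After op 3 (cut(2)): [6 0 1 2 3 4 5]

Answer: 6 0 1 2 3 4 5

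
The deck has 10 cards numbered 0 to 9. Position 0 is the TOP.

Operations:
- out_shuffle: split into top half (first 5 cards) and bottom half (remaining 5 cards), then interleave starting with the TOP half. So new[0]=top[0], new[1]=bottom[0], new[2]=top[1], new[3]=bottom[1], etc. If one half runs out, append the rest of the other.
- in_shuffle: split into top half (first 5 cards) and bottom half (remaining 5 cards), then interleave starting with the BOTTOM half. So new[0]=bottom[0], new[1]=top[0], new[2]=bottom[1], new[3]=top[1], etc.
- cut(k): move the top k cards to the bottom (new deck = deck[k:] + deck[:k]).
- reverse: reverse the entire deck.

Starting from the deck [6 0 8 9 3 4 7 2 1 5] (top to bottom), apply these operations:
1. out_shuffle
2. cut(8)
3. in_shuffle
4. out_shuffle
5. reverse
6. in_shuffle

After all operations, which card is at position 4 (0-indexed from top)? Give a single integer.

Answer: 3

Derivation:
After op 1 (out_shuffle): [6 4 0 7 8 2 9 1 3 5]
After op 2 (cut(8)): [3 5 6 4 0 7 8 2 9 1]
After op 3 (in_shuffle): [7 3 8 5 2 6 9 4 1 0]
After op 4 (out_shuffle): [7 6 3 9 8 4 5 1 2 0]
After op 5 (reverse): [0 2 1 5 4 8 9 3 6 7]
After op 6 (in_shuffle): [8 0 9 2 3 1 6 5 7 4]
Position 4: card 3.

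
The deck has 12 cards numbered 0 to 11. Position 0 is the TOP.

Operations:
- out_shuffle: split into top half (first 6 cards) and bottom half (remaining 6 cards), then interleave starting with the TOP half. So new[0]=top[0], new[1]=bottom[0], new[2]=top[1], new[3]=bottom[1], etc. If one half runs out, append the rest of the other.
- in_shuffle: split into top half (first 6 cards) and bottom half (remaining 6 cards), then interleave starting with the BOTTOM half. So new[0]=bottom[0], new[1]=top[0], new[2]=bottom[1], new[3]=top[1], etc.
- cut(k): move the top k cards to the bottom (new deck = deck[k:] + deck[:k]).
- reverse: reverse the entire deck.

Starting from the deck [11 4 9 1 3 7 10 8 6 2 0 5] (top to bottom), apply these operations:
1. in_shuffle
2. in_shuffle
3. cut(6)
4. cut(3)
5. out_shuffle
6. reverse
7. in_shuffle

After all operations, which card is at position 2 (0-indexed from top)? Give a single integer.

Answer: 9

Derivation:
After op 1 (in_shuffle): [10 11 8 4 6 9 2 1 0 3 5 7]
After op 2 (in_shuffle): [2 10 1 11 0 8 3 4 5 6 7 9]
After op 3 (cut(6)): [3 4 5 6 7 9 2 10 1 11 0 8]
After op 4 (cut(3)): [6 7 9 2 10 1 11 0 8 3 4 5]
After op 5 (out_shuffle): [6 11 7 0 9 8 2 3 10 4 1 5]
After op 6 (reverse): [5 1 4 10 3 2 8 9 0 7 11 6]
After op 7 (in_shuffle): [8 5 9 1 0 4 7 10 11 3 6 2]
Position 2: card 9.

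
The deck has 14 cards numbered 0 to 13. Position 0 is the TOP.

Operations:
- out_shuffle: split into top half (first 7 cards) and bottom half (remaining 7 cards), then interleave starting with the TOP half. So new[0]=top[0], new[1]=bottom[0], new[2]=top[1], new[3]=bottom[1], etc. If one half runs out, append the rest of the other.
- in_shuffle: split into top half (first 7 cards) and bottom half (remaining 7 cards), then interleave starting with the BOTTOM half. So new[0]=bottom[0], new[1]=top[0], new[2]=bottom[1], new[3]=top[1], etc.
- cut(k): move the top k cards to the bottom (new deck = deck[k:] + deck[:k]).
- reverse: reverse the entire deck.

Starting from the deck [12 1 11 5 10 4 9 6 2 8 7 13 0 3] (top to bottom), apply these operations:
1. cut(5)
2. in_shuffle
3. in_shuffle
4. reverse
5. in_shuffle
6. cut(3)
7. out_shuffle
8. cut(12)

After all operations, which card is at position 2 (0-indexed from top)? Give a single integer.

After op 1 (cut(5)): [4 9 6 2 8 7 13 0 3 12 1 11 5 10]
After op 2 (in_shuffle): [0 4 3 9 12 6 1 2 11 8 5 7 10 13]
After op 3 (in_shuffle): [2 0 11 4 8 3 5 9 7 12 10 6 13 1]
After op 4 (reverse): [1 13 6 10 12 7 9 5 3 8 4 11 0 2]
After op 5 (in_shuffle): [5 1 3 13 8 6 4 10 11 12 0 7 2 9]
After op 6 (cut(3)): [13 8 6 4 10 11 12 0 7 2 9 5 1 3]
After op 7 (out_shuffle): [13 0 8 7 6 2 4 9 10 5 11 1 12 3]
After op 8 (cut(12)): [12 3 13 0 8 7 6 2 4 9 10 5 11 1]
Position 2: card 13.

Answer: 13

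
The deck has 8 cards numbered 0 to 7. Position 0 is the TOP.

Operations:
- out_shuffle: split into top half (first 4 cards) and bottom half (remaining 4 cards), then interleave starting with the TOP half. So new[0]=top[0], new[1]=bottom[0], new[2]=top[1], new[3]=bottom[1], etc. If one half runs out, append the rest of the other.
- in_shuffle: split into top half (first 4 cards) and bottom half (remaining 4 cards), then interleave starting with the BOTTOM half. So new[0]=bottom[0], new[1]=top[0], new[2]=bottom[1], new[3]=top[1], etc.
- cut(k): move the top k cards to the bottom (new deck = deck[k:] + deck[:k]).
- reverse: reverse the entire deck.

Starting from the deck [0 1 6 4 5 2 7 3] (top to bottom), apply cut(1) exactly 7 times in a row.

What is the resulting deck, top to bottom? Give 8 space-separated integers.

Answer: 3 0 1 6 4 5 2 7

Derivation:
After op 1 (cut(1)): [1 6 4 5 2 7 3 0]
After op 2 (cut(1)): [6 4 5 2 7 3 0 1]
After op 3 (cut(1)): [4 5 2 7 3 0 1 6]
After op 4 (cut(1)): [5 2 7 3 0 1 6 4]
After op 5 (cut(1)): [2 7 3 0 1 6 4 5]
After op 6 (cut(1)): [7 3 0 1 6 4 5 2]
After op 7 (cut(1)): [3 0 1 6 4 5 2 7]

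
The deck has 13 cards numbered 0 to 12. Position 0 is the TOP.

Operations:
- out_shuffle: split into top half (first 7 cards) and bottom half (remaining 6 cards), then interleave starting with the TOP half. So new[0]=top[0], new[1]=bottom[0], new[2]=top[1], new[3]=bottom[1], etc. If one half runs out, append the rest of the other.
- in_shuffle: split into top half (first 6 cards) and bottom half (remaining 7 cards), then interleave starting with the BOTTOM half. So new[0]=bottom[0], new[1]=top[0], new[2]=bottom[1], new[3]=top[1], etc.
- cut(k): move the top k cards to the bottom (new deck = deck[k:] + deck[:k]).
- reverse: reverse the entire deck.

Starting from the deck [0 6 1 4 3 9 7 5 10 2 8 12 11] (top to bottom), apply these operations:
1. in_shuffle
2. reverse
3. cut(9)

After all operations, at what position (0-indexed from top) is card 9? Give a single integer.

Answer: 5

Derivation:
After op 1 (in_shuffle): [7 0 5 6 10 1 2 4 8 3 12 9 11]
After op 2 (reverse): [11 9 12 3 8 4 2 1 10 6 5 0 7]
After op 3 (cut(9)): [6 5 0 7 11 9 12 3 8 4 2 1 10]
Card 9 is at position 5.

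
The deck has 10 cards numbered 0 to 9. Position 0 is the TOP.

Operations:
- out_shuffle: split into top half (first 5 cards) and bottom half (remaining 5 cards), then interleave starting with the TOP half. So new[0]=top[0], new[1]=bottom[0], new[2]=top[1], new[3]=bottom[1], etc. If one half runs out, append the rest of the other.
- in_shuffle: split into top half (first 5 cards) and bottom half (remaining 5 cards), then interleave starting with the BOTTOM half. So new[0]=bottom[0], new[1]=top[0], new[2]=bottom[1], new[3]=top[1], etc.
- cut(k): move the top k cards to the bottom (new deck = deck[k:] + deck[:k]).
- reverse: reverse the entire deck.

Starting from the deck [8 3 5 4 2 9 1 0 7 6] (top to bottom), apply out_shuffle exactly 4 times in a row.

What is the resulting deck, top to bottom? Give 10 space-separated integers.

Answer: 8 2 7 4 0 5 1 3 9 6

Derivation:
After op 1 (out_shuffle): [8 9 3 1 5 0 4 7 2 6]
After op 2 (out_shuffle): [8 0 9 4 3 7 1 2 5 6]
After op 3 (out_shuffle): [8 7 0 1 9 2 4 5 3 6]
After op 4 (out_shuffle): [8 2 7 4 0 5 1 3 9 6]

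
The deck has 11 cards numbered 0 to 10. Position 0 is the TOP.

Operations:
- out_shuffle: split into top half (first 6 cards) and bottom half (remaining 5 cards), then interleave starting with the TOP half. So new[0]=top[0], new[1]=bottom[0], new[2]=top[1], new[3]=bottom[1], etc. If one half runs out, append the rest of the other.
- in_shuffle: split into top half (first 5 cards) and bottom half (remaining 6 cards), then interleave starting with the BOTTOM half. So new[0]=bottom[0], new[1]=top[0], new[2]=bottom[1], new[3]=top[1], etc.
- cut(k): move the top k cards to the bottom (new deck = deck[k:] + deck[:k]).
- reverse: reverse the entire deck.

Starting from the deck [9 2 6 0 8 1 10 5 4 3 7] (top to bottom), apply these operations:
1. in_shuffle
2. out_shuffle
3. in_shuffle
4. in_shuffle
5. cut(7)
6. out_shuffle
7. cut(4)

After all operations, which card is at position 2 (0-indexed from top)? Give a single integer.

Answer: 6

Derivation:
After op 1 (in_shuffle): [1 9 10 2 5 6 4 0 3 8 7]
After op 2 (out_shuffle): [1 4 9 0 10 3 2 8 5 7 6]
After op 3 (in_shuffle): [3 1 2 4 8 9 5 0 7 10 6]
After op 4 (in_shuffle): [9 3 5 1 0 2 7 4 10 8 6]
After op 5 (cut(7)): [4 10 8 6 9 3 5 1 0 2 7]
After op 6 (out_shuffle): [4 5 10 1 8 0 6 2 9 7 3]
After op 7 (cut(4)): [8 0 6 2 9 7 3 4 5 10 1]
Position 2: card 6.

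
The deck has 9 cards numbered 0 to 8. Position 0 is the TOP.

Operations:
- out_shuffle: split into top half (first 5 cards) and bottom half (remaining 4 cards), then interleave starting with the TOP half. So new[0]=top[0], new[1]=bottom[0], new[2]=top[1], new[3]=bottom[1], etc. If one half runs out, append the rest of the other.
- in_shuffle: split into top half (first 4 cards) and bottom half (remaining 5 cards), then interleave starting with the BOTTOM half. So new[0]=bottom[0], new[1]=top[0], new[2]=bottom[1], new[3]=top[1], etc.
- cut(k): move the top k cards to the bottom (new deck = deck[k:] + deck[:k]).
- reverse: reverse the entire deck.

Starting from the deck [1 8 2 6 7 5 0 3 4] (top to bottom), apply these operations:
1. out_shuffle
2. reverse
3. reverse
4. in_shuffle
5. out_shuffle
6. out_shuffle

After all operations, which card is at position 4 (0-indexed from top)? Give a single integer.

Answer: 1

Derivation:
After op 1 (out_shuffle): [1 5 8 0 2 3 6 4 7]
After op 2 (reverse): [7 4 6 3 2 0 8 5 1]
After op 3 (reverse): [1 5 8 0 2 3 6 4 7]
After op 4 (in_shuffle): [2 1 3 5 6 8 4 0 7]
After op 5 (out_shuffle): [2 8 1 4 3 0 5 7 6]
After op 6 (out_shuffle): [2 0 8 5 1 7 4 6 3]
Position 4: card 1.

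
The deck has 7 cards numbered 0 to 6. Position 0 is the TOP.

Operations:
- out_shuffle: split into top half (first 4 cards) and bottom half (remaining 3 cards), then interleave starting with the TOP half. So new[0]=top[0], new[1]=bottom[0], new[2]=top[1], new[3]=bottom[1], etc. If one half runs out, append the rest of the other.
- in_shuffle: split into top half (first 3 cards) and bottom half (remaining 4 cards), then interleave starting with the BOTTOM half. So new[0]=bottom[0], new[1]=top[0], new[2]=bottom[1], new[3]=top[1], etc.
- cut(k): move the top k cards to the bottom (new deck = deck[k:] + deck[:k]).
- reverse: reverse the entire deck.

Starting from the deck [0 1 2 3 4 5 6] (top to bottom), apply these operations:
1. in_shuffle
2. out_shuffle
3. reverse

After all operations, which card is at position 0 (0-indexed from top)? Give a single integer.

After op 1 (in_shuffle): [3 0 4 1 5 2 6]
After op 2 (out_shuffle): [3 5 0 2 4 6 1]
After op 3 (reverse): [1 6 4 2 0 5 3]
Position 0: card 1.

Answer: 1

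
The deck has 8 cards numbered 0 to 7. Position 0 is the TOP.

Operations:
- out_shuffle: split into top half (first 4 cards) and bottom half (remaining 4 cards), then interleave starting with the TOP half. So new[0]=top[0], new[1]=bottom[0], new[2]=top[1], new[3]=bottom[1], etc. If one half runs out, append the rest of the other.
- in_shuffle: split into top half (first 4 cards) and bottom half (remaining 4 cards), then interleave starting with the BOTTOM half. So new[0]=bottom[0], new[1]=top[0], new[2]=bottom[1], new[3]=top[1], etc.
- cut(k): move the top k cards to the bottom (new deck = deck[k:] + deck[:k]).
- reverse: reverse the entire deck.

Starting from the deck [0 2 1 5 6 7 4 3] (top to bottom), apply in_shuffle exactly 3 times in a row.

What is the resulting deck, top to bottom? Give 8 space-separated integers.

Answer: 3 4 7 6 5 1 2 0

Derivation:
After op 1 (in_shuffle): [6 0 7 2 4 1 3 5]
After op 2 (in_shuffle): [4 6 1 0 3 7 5 2]
After op 3 (in_shuffle): [3 4 7 6 5 1 2 0]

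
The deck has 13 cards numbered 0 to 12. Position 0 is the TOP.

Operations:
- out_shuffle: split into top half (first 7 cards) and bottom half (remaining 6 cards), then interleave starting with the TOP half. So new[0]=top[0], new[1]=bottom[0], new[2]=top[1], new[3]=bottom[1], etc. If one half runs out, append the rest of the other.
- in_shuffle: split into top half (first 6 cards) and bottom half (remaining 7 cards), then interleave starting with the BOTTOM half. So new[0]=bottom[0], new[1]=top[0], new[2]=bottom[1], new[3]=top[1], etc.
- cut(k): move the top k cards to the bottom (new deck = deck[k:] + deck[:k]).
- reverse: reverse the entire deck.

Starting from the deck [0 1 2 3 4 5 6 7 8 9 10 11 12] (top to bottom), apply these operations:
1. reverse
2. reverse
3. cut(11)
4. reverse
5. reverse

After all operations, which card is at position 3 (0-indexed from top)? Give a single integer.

After op 1 (reverse): [12 11 10 9 8 7 6 5 4 3 2 1 0]
After op 2 (reverse): [0 1 2 3 4 5 6 7 8 9 10 11 12]
After op 3 (cut(11)): [11 12 0 1 2 3 4 5 6 7 8 9 10]
After op 4 (reverse): [10 9 8 7 6 5 4 3 2 1 0 12 11]
After op 5 (reverse): [11 12 0 1 2 3 4 5 6 7 8 9 10]
Position 3: card 1.

Answer: 1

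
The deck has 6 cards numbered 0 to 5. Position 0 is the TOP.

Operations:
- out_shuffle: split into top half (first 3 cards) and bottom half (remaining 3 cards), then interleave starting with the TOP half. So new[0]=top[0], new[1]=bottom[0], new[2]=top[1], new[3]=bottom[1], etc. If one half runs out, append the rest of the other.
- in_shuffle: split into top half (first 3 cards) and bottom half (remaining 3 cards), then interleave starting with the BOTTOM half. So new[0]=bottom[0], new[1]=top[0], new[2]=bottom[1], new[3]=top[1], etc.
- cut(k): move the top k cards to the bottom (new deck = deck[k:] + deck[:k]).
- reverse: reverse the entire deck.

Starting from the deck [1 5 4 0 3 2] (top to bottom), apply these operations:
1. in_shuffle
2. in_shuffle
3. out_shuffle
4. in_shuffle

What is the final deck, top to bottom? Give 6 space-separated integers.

After op 1 (in_shuffle): [0 1 3 5 2 4]
After op 2 (in_shuffle): [5 0 2 1 4 3]
After op 3 (out_shuffle): [5 1 0 4 2 3]
After op 4 (in_shuffle): [4 5 2 1 3 0]

Answer: 4 5 2 1 3 0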